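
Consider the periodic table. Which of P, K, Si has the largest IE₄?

K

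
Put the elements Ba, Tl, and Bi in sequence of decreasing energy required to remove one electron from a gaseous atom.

Bi > Tl > Ba

Removing the outermost electron gets harder across a period and easier down a group.
All lie in period 6, so first ionization energy increases left to right.
So from highest to lowest: Bi > Tl > Ba.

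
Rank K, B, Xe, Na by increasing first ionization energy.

K, Na, B, Xe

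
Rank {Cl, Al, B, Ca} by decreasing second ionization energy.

B > Cl > Al > Ca

The second ionization energy removes an electron from the +1 ion. For each element: Cl⁺ still has 6 valence electrons; Al⁺ still has 2 valence electrons; B⁺ still has 2 valence electrons; Ca⁺ still has 1 valence electron.
All are still removing valence electrons, so compare the +1 ions as you would atoms: IE_2 generally rises across a period (higher Z_eff) and falls down a group (larger shell), subject to the usual subshell exceptions.
Valence configurations: Cl⁺ [Ne]3s²3p⁴, Al⁺ [Ne]3s², B⁺ [He]2s², Ca⁺ [Ar]4s¹.
Tabulated IE_2 (kJ/mol): Cl 2298, Al 1817, B 2427, Ca 1145.
Overall IE_2 order: Ca < Al < Cl < B.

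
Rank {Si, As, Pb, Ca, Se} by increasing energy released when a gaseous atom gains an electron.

Si is in period 3, group 14; Ca is in period 4, group 2; As is in period 4, group 15; Se is in period 4, group 16; Pb is in period 6, group 14.
Atoms with high Z_eff and room in the valence shell (especially the halogens) have the most exothermic electron affinities.
Neither a single period nor a single group — weigh both effects.
Pb > Ca: period and group pull opposite ways; the across-period shift dominates (35 vs 2 kJ/mol).
As > Pb: both effects reinforce here, so As is clearly the higher of the two.
Si > As: period and group pull opposite ways; the down-group shift dominates (134 vs 78 kJ/mol).
Se > Si: the two effects oppose for this pair; the across-period effect wins (195 vs 134 kJ/mol).
Tabulated electron affinity (kJ/mol): Si 134, Ca 2, As 78, Se 195, Pb 35.
So from lowest to highest: Ca < Pb < As < Si < Se.

Ca, Pb, As, Si, Se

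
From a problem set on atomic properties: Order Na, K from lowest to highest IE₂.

K < Na

After 1 electron has been removed, what remains? Na⁺ is the bare [Ne] core; K⁺ is the bare [Ar] core.
All of these are removing an electron from a noble-gas core or deeper; the smaller core (lower principal quantum number) is held far more tightly, and within a period the higher nuclear charge binds the same core more tightly.
Tabulated IE_2 (kJ/mol): Na 4562, K 3052.
So the second ionization energies run K < Na.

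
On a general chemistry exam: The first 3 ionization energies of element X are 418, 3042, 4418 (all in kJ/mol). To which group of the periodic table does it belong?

Group 1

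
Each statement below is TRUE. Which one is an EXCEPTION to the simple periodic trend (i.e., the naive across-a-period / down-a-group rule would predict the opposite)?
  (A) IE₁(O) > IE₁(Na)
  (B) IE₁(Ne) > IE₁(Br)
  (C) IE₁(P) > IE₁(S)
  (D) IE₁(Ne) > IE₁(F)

(C)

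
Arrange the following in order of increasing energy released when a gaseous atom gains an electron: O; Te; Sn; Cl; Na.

EA tends to increase across a period and decrease down a group, though the pattern is less regular than for IE or radius.
Neither a single period nor a single group — weigh both effects.
Sn > Na: the two effects oppose for this pair; the across-period effect wins (107 vs 53 kJ/mol).
O > Sn: both effects reinforce here, so O is clearly the higher of the two.
Te > O: this pair runs against the simple trend — see the exception note.
Cl > Te: relative to Te, both the across-period and down-group shifts push Cl's electron affinity up.
Note the exception: Te has a higher electron affinity than O, contrary to the simple trend — O's compact 2p subshell gives strong electron–electron repulsion on the added electron.
For reference (kJ/mol): O 141, Na 53, Cl 349, Sn 107, Te 190.
So from lowest to highest: Na < Sn < O < Te < Cl.

Na < Sn < O < Te < Cl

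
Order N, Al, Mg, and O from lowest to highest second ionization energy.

Mg, Al, N, O

After 1 electron has been removed, what remains? N⁺ still has 4 valence electrons; Al⁺ still has 2 valence electrons; Mg⁺ still has 1 valence electron; O⁺ still has 5 valence electrons.
All are still removing valence electrons, so compare the +1 ions as you would atoms: IE_2 generally rises across a period (higher Z_eff) and falls down a group (larger shell), subject to the usual subshell exceptions.
Valence configurations: N⁺ [He]2s²2p², Al⁺ [Ne]3s², Mg⁺ [Ne]3s¹, O⁺ [He]2s²2p³.
Approximate IE_2 values (kJ/mol): N 2856, Al 1817, Mg 1451, O 3388.
Putting it together, IE_2: Mg < Al < N < O.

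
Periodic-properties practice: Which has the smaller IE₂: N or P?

P

Consider each +1 ion: N⁺ still has 4 valence electrons; P⁺ still has 4 valence electrons.
All are still removing valence electrons, so compare the +1 ions as you would atoms: IE_2 generally rises across a period (higher Z_eff) and falls down a group (larger shell), subject to the usual subshell exceptions.
Valence configurations: N⁺ [He]2s²2p², P⁺ [Ne]3s²3p².
The numbers (kJ/mol): N 2856, P 1907.
Putting it together, IE_2: P < N.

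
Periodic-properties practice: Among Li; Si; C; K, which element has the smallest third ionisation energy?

Si

The third ionization energy removes an electron from the +2 ion. For each element: Li²⁺ is already 1 electron into the core; Si²⁺ still has 2 valence electrons; C²⁺ still has 2 valence electrons; K²⁺ is already 1 electron into the core.
Usually core removal costs more than valence removal, but here the competition is close: a tightly held n=2 valence electron can cost more to remove than an n=3 core electron, so the actual values have to decide it.
Valence configurations: Si²⁺ [Ne]3s², C²⁺ [He]2s².
The numbers (kJ/mol): Li 11815, Si 3232, C 4620, K 4420.
Putting it together, IE_3: Si < K < C < Li.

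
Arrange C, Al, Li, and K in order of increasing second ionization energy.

The second ionization energy removes an electron from the +1 ion. For each element: C⁺ still has 3 valence electrons; Al⁺ still has 2 valence electrons; Li⁺ is the bare [He] core; K⁺ is the bare [Ar] core.
Breaking into a closed-shell core is much more expensive than removing a leftover valence electron — K and Li have the largest IE_2 here.
Valence configurations: C⁺ [He]2s²2p¹, Al⁺ [Ne]3s².
The numbers (kJ/mol): C 2353, Al 1817, Li 7298, K 3052.
Putting it together, IE_2: Al < C < K < Li.

Al, C, K, Li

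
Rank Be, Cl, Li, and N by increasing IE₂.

After 1 electron has been removed, what remains? Be⁺ still has 1 valence electron; Cl⁺ still has 6 valence electrons; Li⁺ is the bare [He] core; N⁺ still has 4 valence electrons.
Breaking into a closed-shell core is much more expensive than removing a leftover valence electron — Li has the largest IE_2 here.
Valence configurations: Be⁺ [He]2s¹, Cl⁺ [Ne]3s²3p⁴, N⁺ [He]2s²2p².
Approximate IE_2 values (kJ/mol): Be 1757, Cl 2298, Li 7298, N 2856.
Hence IE_2: Be < Cl < N < Li.

Be < Cl < N < Li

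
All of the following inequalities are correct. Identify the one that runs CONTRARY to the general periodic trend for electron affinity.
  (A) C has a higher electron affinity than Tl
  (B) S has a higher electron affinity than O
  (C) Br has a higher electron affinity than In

(B)

The general trend: electron affinity increases across a period and decreases down a group.
(A) C (period 2, group 14) vs Tl (period 6, group 13): the stated order agrees with the simple trend.
(B) S (period 3, group 16) vs O (period 2, group 16): the stated order contradicts the simple trend.
(C) Br (period 4, group 17) vs In (period 5, group 13): the stated order agrees with the simple trend.
The exception is (B): the compact 2p subshell of O repels the added electron more than S's larger 3p does.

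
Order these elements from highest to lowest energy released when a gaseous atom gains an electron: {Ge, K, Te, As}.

K is in period 4, group 1; Ge is in period 4, group 14; As is in period 4, group 15; Te is in period 5, group 16.
EA tends to increase across a period and decrease down a group, though the pattern is less regular than for IE or radius.
Neither a single period nor a single group — weigh both effects.
As > K: As lies to the right of K in period 4, so the across-period effect alone puts As higher.
Ge > As: this pair runs against the simple trend — see the exception note.
Te > Ge: period and group pull opposite ways; the across-period shift dominates (190 vs 119 kJ/mol).
Note the exception: Ge has a higher electron affinity than As, contrary to the simple trend — adding an electron to As's half-filled 4p³ is unfavourable, so Ge (4p²) has the more exothermic EA.
Approximate values (kJ/mol): K 48, Ge 119, As 78, Te 190.
So from highest to lowest: Te > Ge > As > K.

Te > Ge > As > K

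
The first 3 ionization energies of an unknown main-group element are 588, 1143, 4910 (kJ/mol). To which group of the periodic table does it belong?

Look for the largest jump between consecutive ionization energies: IE3/IE2 ≈ 4.3, far larger than any earlier ratio.
That jump marks the point where a core electron is being removed. So the atom has 2 valence electrons.
A main-group element with 2 valence electrons is in group 2.

Group 2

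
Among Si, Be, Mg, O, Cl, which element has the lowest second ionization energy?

The second ionization energy removes an electron from the +1 ion. For each element: Si⁺ still has 3 valence electrons; Be⁺ still has 1 valence electron; Mg⁺ still has 1 valence electron; O⁺ still has 5 valence electrons; Cl⁺ still has 6 valence electrons.
All are still removing valence electrons, so compare the +1 ions as you would atoms: IE_2 generally rises across a period (higher Z_eff) and falls down a group (larger shell), subject to the usual subshell exceptions.
Valence configurations: Si⁺ [Ne]3s²3p¹, Be⁺ [He]2s¹, Mg⁺ [Ne]3s¹, O⁺ [He]2s²2p³, Cl⁺ [Ne]3s²3p⁴.
Tabulated IE_2 (kJ/mol): Si 1577, Be 1757, Mg 1451, O 3388, Cl 2298.
Overall IE_2 order: Mg < Si < Be < Cl < O.

Mg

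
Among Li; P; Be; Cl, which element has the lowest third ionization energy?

P

After 2 electrons have been removed, what remains? Li²⁺ is already 1 electron into the core; P²⁺ still has 3 valence electrons; Be²⁺ is the bare [He] core; Cl²⁺ still has 5 valence electrons.
Pulling an electron out of a noble-gas core costs far more than removing a remaining valence electron, so Li and Be sit at the high end of IE_3.
Valence configurations: P²⁺ [Ne]3s²3p¹, Cl²⁺ [Ne]3s²3p³.
Tabulated IE_3 (kJ/mol): Li 11815, P 2914, Be 14849, Cl 3822.
Hence IE_3: P < Cl < Li < Be.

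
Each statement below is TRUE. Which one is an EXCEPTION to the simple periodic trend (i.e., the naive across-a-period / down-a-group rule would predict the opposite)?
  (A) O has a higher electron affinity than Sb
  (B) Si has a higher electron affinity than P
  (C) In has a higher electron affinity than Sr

(B)

The general trend: electron affinity increases across a period and decreases down a group.
(A) O (period 2, group 16) vs Sb (period 5, group 15): the stated order agrees with the simple trend.
(B) Si (period 3, group 14) vs P (period 3, group 15): the stated order contradicts the simple trend.
(C) In (period 5, group 13) vs Sr (period 5, group 2): the stated order agrees with the simple trend.
The exception is (B): adding an electron to P's half-filled 3p³ is unfavourable, so Si (3p²) has the more exothermic EA.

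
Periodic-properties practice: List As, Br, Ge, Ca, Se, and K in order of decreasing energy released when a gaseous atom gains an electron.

K is in period 4, group 1; Ca is in period 4, group 2; Ge is in period 4, group 14; As is in period 4, group 15; Se is in period 4, group 16; Br is in period 4, group 17.
Electron affinity generally becomes more exothermic across a period toward the halogens and less exothermic down a group.
All lie in period 4; the across-period trend (electron affinity increases left to right) applies, with the exception below.
Note the exception: K has a higher electron affinity than Ca, contrary to the simple trend — adding an electron to Ca (ns²) has to open a new, higher-energy np subshell, which is unfavourable.
Note the exception: Ge has a higher electron affinity than As, contrary to the simple trend — adding an electron to As's half-filled 4p³ is unfavourable, so Ge (4p²) has the more exothermic EA.
Approximate values (kJ/mol): K 48, Ca 2, Ge 119, As 78, Se 195, Br 325.
So from highest to lowest: Br > Se > Ge > As > K > Ca.

Br > Se > Ge > As > K > Ca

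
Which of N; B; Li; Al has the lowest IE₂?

After 1 electron has been removed, what remains? N⁺ still has 4 valence electrons; B⁺ still has 2 valence electrons; Li⁺ is the bare [He] core; Al⁺ still has 2 valence electrons.
Pulling an electron out of a noble-gas core costs far more than removing a remaining valence electron, so Li sits at the high end of IE_2.
Valence configurations: N⁺ [He]2s²2p², B⁺ [He]2s², Al⁺ [Ne]3s².
Tabulated IE_2 (kJ/mol): N 2856, B 2427, Li 7298, Al 1817.
Putting it together, IE_2: Al < B < N < Li.

Al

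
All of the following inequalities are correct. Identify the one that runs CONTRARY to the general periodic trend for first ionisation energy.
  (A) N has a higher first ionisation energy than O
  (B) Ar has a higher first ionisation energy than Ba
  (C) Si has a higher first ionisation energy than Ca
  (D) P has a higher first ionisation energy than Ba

The general trend: first ionisation energy increases across a period and decreases down a group.
(A) N (period 2, group 15) vs O (period 2, group 16): the stated order contradicts the simple trend.
(B) Ar (period 3, group 18) vs Ba (period 6, group 2): the stated order agrees with the simple trend.
(C) Si (period 3, group 14) vs Ca (period 4, group 2): the stated order agrees with the simple trend.
(D) P (period 3, group 15) vs Ba (period 6, group 2): the stated order agrees with the simple trend.
The exception is (A): pairing an electron in O's 2p⁴ costs repulsion energy, so O ionizes more easily than half-filled N (2p³).

(A)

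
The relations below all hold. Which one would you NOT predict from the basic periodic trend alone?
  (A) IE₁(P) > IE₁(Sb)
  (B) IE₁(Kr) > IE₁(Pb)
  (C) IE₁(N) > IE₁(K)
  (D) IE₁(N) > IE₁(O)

The general trend: first ionisation energy increases across a period and decreases down a group.
(A) P (period 3, group 15) vs Sb (period 5, group 15): the stated order agrees with the simple trend.
(B) Kr (period 4, group 18) vs Pb (period 6, group 14): the stated order agrees with the simple trend.
(C) N (period 2, group 15) vs K (period 4, group 1): the stated order agrees with the simple trend.
(D) N (period 2, group 15) vs O (period 2, group 16): the stated order contradicts the simple trend.
The exception is (D): pairing an electron in O's 2p⁴ costs repulsion energy, so O ionizes more easily than half-filled N (2p³).

(D)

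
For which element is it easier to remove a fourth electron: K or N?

K

Consider each +3 ion: K³⁺ is already 2 electrons into the core; N³⁺ still has 2 valence electrons.
Usually core removal costs more than valence removal, but here the competition is close: a tightly held n=2 valence electron can cost more to remove than an n=3 core electron, so the actual values have to decide it.
The numbers (kJ/mol): K 5877, N 7475.
So the fourth ionization energies run K < N.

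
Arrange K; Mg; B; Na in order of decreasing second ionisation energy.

The second ionization energy removes an electron from the +1 ion. For each element: K⁺ is the bare [Ar] core; Mg⁺ still has 1 valence electron; B⁺ still has 2 valence electrons; Na⁺ is the bare [Ne] core.
Breaking into a closed-shell core is much more expensive than removing a leftover valence electron — K and Na have the largest IE_2 here.
Valence configurations: Mg⁺ [Ne]3s¹, B⁺ [He]2s².
Approximate IE_2 values (kJ/mol): K 3052, Mg 1451, B 2427, Na 4562.
So the second ionization energies run Mg < B < K < Na.

Na > K > B > Mg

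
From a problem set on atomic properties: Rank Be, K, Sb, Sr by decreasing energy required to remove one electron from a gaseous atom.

Be, Sb, Sr, K

First ionization energy rises across a period (greater Z_eff holds electrons more tightly) and falls down a group (valence electrons are farther from the nucleus).
Neither a single period nor a single group — weigh both effects.
Sr > K: period and group pull opposite ways; the across-period shift dominates (550 vs 419 kJ/mol).
Sb > Sr: Sb lies to the right of Sr in period 5, so the across-period effect alone puts Sb higher.
Be > Sb: the two effects oppose for this pair; the down-group effect wins (900 vs 831 kJ/mol).
For reference (kJ/mol): Be 900, K 419, Sr 550, Sb 831.
So from highest to lowest: Be > Sb > Sr > K.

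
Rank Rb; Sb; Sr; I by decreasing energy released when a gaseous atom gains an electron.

Adding an electron releases more energy for atoms nearer the top right (short of the noble gases).
All lie in period 5; the across-period trend (electron affinity increases left to right) applies, with the exception below.
Note the exception: Rb has a higher electron affinity than Sr, contrary to the simple trend — adding an electron to Sr (ns²) has to open a new, higher-energy np subshell, which is unfavourable.
Approximate values (kJ/mol): Rb 47, Sr 5, Sb 103, I 295.
So from highest to lowest: I > Sb > Rb > Sr.

I, Sb, Rb, Sr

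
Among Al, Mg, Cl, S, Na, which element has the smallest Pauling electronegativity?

Na is in period 3, group 1; Mg is in period 3, group 2; Al is in period 3, group 13; S is in period 3, group 16; Cl is in period 3, group 17.
EN rises left→right (higher Z_eff, smaller atoms) and falls top→bottom (larger, more shielded atoms).
All lie in period 3, so electronegativity increases left to right.
The smallest Pauling electronegativity among these belongs to Na.

Na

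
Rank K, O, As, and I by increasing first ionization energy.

K < As < I < O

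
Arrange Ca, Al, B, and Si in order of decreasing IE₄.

B, Al, Ca, Si

The fourth ionization energy removes an electron from the +3 ion. For each element: Ca³⁺ is already 1 electron into the core; Al³⁺ is the bare [Ne] core; B³⁺ is the bare [He] core; Si³⁺ still has 1 valence electron.
Breaking into a closed-shell core is much more expensive than removing a leftover valence electron — Ca, Al and B have the largest IE_4 here.
Approximate IE_4 values (kJ/mol): Ca 6491, Al 11577, B 25026, Si 4356.
So the fourth ionization energies run Si < Ca < Al < B.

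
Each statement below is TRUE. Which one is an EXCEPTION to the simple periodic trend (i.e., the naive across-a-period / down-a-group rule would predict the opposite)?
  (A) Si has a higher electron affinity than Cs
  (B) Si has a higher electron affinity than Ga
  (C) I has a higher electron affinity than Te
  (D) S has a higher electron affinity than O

The general trend: electron affinity increases across a period and decreases down a group.
(A) Si (period 3, group 14) vs Cs (period 6, group 1): the stated order agrees with the simple trend.
(B) Si (period 3, group 14) vs Ga (period 4, group 13): the stated order agrees with the simple trend.
(C) I (period 5, group 17) vs Te (period 5, group 16): the stated order agrees with the simple trend.
(D) S (period 3, group 16) vs O (period 2, group 16): the stated order contradicts the simple trend.
The exception is (D): the compact 2p subshell of O repels the added electron more than S's larger 3p does.

(D)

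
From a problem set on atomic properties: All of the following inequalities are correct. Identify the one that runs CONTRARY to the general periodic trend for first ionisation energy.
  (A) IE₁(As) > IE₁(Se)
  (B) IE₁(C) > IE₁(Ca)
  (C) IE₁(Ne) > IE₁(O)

The general trend: first ionisation energy increases across a period and decreases down a group.
(A) As (period 4, group 15) vs Se (period 4, group 16): the stated order contradicts the simple trend.
(B) C (period 2, group 14) vs Ca (period 4, group 2): the stated order agrees with the simple trend.
(C) Ne (period 2, group 18) vs O (period 2, group 16): the stated order agrees with the simple trend.
The exception is (A): Se (4p⁴) ionizes more easily than half-filled As (4p³).

(A)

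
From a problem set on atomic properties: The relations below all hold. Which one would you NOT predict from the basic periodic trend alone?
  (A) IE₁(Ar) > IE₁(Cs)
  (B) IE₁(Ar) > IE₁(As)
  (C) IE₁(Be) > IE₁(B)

The general trend: IE₁ increases across a period and decreases down a group.
(A) Ar (period 3, group 18) vs Cs (period 6, group 1): the stated order agrees with the simple trend.
(B) Ar (period 3, group 18) vs As (period 4, group 15): the stated order agrees with the simple trend.
(C) Be (period 2, group 2) vs B (period 2, group 13): the stated order contradicts the simple trend.
The exception is (C): removing B's lone 2p electron is easier than breaking Be's filled 2s².

(C)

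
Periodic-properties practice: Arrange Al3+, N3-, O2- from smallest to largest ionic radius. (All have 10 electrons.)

Al3+, O2-, N3-

All of these have 10 electrons, so size is governed by nuclear charge alone: the more protons, the stronger the pull on the same electron cloud, and the smaller the ion.
Nuclear charges: Al3+ (Z=13), O2- (Z=8), N3- (Z=7).
Smallest to largest: Al3+ < O2- < N3-.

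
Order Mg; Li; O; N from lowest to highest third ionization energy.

N < O < Mg < Li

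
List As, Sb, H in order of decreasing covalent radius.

H is in period 1, group 1; As is in period 4, group 15; Sb is in period 5, group 15.
Atomic radius shrinks across a period as nuclear charge pulls the same shell inward, and grows down a group as new shells are added.
Neither a single period nor a single group — weigh both effects.
As > H: the two effects oppose for this pair; the down-group effect wins (121 vs 32 pm).
Sb > As: Sb sits below As in group 15, so the down-group effect alone puts Sb larger.
Tabulated atomic radius (pm): H 32, As 121, Sb 140.
So from largest to smallest: Sb > As > H.

Sb > As > H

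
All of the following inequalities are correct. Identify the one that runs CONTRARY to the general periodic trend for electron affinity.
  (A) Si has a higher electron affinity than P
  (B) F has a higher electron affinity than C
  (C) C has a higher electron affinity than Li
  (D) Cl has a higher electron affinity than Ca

The general trend: electron affinity increases across a period and decreases down a group.
(A) Si (period 3, group 14) vs P (period 3, group 15): the stated order contradicts the simple trend.
(B) F (period 2, group 17) vs C (period 2, group 14): the stated order agrees with the simple trend.
(C) C (period 2, group 14) vs Li (period 2, group 1): the stated order agrees with the simple trend.
(D) Cl (period 3, group 17) vs Ca (period 4, group 2): the stated order agrees with the simple trend.
The exception is (A): adding an electron to P's half-filled 3p³ is unfavourable, so Si (3p²) has the more exothermic EA.

(A)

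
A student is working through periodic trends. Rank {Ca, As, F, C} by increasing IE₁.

Ca, As, C, F

Removing the outermost electron gets harder across a period and easier down a group.
Neither a single period nor a single group — weigh both effects.
As > Ca: both are in period 4; the period trend gives As the larger value.
C > As: the two effects oppose for this pair; the down-group effect wins (1086 vs 947 kJ/mol).
F > C: both are in period 2; the period trend gives F the larger value.
Tabulated first ionization energy (kJ/mol): C 1086, F 1681, Ca 590, As 947.
So from lowest to highest: Ca < As < C < F.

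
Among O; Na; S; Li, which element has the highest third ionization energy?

After 2 electrons have been removed, what remains? O²⁺ still has 4 valence electrons; Na²⁺ is already 1 electron into the core; S²⁺ still has 4 valence electrons; Li²⁺ is already 1 electron into the core.
Core electrons are held far more tightly than valence electrons, so Na and Li top the IE_3 order.
Valence configurations: O²⁺ [He]2s²2p², S²⁺ [Ne]3s²3p².
Approximate IE_3 values (kJ/mol): O 5300, Na 6910, S 3357, Li 11815.
Hence IE_3: S < O < Na < Li.

Li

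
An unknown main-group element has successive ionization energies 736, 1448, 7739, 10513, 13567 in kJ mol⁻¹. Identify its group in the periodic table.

Group 2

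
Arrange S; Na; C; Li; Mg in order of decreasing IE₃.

IE_3 is the cost of taking one more electron from the +2 cation: S²⁺ still has 4 valence electrons; Na²⁺ is already 1 electron into the core; C²⁺ still has 2 valence electrons; Li²⁺ is already 1 electron into the core; Mg²⁺ is the bare [Ne] core.
Core electrons are held far more tightly than valence electrons, so Na, Mg and Li top the IE_3 order.
Valence configurations: S²⁺ [Ne]3s²3p², C²⁺ [He]2s².
Approximate IE_3 values (kJ/mol): S 3357, Na 6910, C 4620, Li 11815, Mg 7733.
Overall IE_3 order: S < C < Na < Mg < Li.

Li > Mg > Na > C > S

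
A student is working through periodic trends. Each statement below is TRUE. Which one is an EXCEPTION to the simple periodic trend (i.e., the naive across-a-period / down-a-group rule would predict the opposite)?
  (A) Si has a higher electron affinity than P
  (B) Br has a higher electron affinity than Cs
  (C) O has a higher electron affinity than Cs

The general trend: electron affinity increases across a period and decreases down a group.
(A) Si (period 3, group 14) vs P (period 3, group 15): the stated order contradicts the simple trend.
(B) Br (period 4, group 17) vs Cs (period 6, group 1): the stated order agrees with the simple trend.
(C) O (period 2, group 16) vs Cs (period 6, group 1): the stated order agrees with the simple trend.
The exception is (A): adding an electron to P's half-filled 3p³ is unfavourable, so Si (3p²) has the more exothermic EA.

(A)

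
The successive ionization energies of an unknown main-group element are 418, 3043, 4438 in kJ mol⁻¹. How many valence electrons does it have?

1

Look for the largest jump between consecutive ionization energies: IE2/IE1 ≈ 7.3, far larger than any earlier ratio.
That jump marks the point where a core electron is being removed. So the atom has 1 valence electron.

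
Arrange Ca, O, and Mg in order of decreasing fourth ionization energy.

IE_4 is the cost of taking one more electron from the +3 cation: Ca³⁺ is already 1 electron into the core; O³⁺ still has 3 valence electrons; Mg³⁺ is already 1 electron into the core.
Usually core removal costs more than valence removal, but here the competition is close: a tightly held n=2 valence electron can cost more to remove than an n=3 core electron, so the actual values have to decide it.
Tabulated IE_4 (kJ/mol): Ca 6491, O 7469, Mg 10543.
Putting it together, IE_4: Ca < O < Mg.

Mg > O > Ca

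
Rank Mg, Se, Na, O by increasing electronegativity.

Na < Mg < Se < O

EN rises left→right (higher Z_eff, smaller atoms) and falls top→bottom (larger, more shielded atoms).
These span different periods and groups, so the two trends combine.
Mg > Na: Mg lies to the right of Na in period 3, so the across-period effect alone puts Mg higher.
Se > Mg: the two effects oppose for this pair; the across-period effect wins (2.55 vs 1.31).
O > Se: O sits above Se in group 16, so the down-group effect alone puts O higher.
Tabulated electronegativity (Pauling): O 3.44, Na 0.93, Mg 1.31, Se 2.55.
So from lowest to highest: Na < Mg < Se < O.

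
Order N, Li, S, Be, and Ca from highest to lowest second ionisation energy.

Li > N > S > Be > Ca

The second ionization energy removes an electron from the +1 ion. For each element: N⁺ still has 4 valence electrons; Li⁺ is the bare [He] core; S⁺ still has 5 valence electrons; Be⁺ still has 1 valence electron; Ca⁺ still has 1 valence electron.
Breaking into a closed-shell core is much more expensive than removing a leftover valence electron — Li has the largest IE_2 here.
Valence configurations: N⁺ [He]2s²2p², S⁺ [Ne]3s²3p³, Be⁺ [He]2s¹, Ca⁺ [Ar]4s¹.
The numbers (kJ/mol): N 2856, Li 7298, S 2252, Be 1757, Ca 1145.
Putting it together, IE_2: Ca < Be < S < N < Li.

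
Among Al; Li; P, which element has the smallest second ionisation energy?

After 1 electron has been removed, what remains? Al⁺ still has 2 valence electrons; Li⁺ is the bare [He] core; P⁺ still has 4 valence electrons.
Pulling an electron out of a noble-gas core costs far more than removing a remaining valence electron, so Li sits at the high end of IE_2.
Valence configurations: Al⁺ [Ne]3s², P⁺ [Ne]3s²3p².
Approximate IE_2 values (kJ/mol): Al 1817, Li 7298, P 1907.
Hence IE_2: Al < P < Li.

Al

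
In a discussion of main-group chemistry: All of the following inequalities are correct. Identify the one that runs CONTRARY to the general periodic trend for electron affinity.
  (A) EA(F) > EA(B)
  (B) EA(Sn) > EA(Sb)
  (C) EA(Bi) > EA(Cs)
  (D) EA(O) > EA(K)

(B)

The general trend: electron affinity increases across a period and decreases down a group.
(A) F (period 2, group 17) vs B (period 2, group 13): the stated order agrees with the simple trend.
(B) Sn (period 5, group 14) vs Sb (period 5, group 15): the stated order contradicts the simple trend.
(C) Bi (period 6, group 15) vs Cs (period 6, group 1): the stated order agrees with the simple trend.
(D) O (period 2, group 16) vs K (period 4, group 1): the stated order agrees with the simple trend.
The exception is (B): adding an electron to Sb's half-filled 5p³ is unfavourable, so Sn has the more exothermic EA.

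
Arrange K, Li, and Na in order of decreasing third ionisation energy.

Li > Na > K

The third ionization energy removes an electron from the +2 ion. For each element: K²⁺ is already 1 electron into the core; Li²⁺ is already 1 electron into the core; Na²⁺ is already 1 electron into the core.
All of these are removing an electron from a noble-gas core or deeper; the smaller core (lower principal quantum number) is held far more tightly, and within a period the higher nuclear charge binds the same core more tightly.
Tabulated IE_3 (kJ/mol): K 4420, Li 11815, Na 6910.
Hence IE_3: K < Na < Li.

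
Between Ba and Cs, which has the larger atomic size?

Cs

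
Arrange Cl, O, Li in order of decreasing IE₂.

Li, O, Cl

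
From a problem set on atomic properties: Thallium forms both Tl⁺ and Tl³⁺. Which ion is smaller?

Tl³⁺

Both ions have Z = 81 protons, but Tl³⁺ has lost more electrons, so its remaining electrons feel a larger effective nuclear charge per electron and are pulled in more tightly.
Higher positive charge → smaller ion, so Tl⁺ > Tl³⁺.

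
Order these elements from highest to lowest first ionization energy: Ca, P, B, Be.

Across a period the outer electron is held more tightly (higher IE₁); down a group it sits in a higher shell, more shielded, and comes off more easily.
These span different periods and groups, so the two trends combine.
B > Ca: both effects reinforce here, so B is clearly the higher of the two.
Be > B: this pair runs against the simple trend — see the exception note.
P > Be: period and group pull opposite ways; the across-period shift dominates (1012 vs 900 kJ/mol).
Note the exception: Be has a higher first ionization energy than B, contrary to the simple trend — removing B's lone 2p electron is easier than breaking Be's filled 2s².
For reference (kJ/mol): Be 900, B 801, P 1012, Ca 590.
So from highest to lowest: P > Be > B > Ca.

P > Be > B > Ca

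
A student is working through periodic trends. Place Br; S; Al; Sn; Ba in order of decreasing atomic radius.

Al is in period 3, group 13; S is in period 3, group 16; Br is in period 4, group 17; Sn is in period 5, group 14; Ba is in period 6, group 2.
Moving right in a period, electrons are added to the same shell under a stronger nuclear pull, so atoms get smaller; moving down, a new shell is opened and atoms get larger.
Here both period and group differ, so the two effects have to be weighed against each other.
Br > S: period and group pull opposite ways; the down-group shift dominates (114 vs 103 pm).
Al > Br: period and group pull opposite ways; the across-period shift dominates (126 vs 114 pm).
Sn > Al: the two effects oppose for this pair; the down-group effect wins (140 vs 126 pm).
Ba > Sn: both effects reinforce here, so Ba is clearly the larger of the two.
Tabulated atomic radius (pm): Al 126, S 103, Br 114, Sn 140, Ba 196.
So from largest to smallest: Ba > Sn > Al > Br > S.

Ba, Sn, Al, Br, S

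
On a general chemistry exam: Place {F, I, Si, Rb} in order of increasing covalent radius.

F < Si < I < Rb

F is in period 2, group 17; Si is in period 3, group 14; Rb is in period 5, group 1; I is in period 5, group 17.
Across a period the added protons contract the valence shell; down a group each new principal shell makes the atom larger.
Here both period and group differ, so the two effects have to be weighed against each other.
Si > F: relative to F, both the across-period and down-group shifts push Si's atomic radius up.
I > Si: the two effects oppose for this pair; the down-group effect wins (133 vs 116 pm).
Rb > I: both are in period 5; the period trend gives Rb the larger value.
Tabulated atomic radius (pm): F 64, Si 116, Rb 210, I 133.
So from smallest to largest: F < Si < I < Rb.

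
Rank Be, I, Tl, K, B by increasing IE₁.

Be is in period 2, group 2; B is in period 2, group 13; K is in period 4, group 1; I is in period 5, group 17; Tl is in period 6, group 13.
Across a period the outer electron is held more tightly (higher IE₁); down a group it sits in a higher shell, more shielded, and comes off more easily.
Neither a single period nor a single group — weigh both effects.
Tl > K: period and group pull opposite ways; the across-period shift dominates (589 vs 419 kJ/mol).
B > Tl: B sits above Tl in group 13, so the down-group effect alone puts B higher.
Be > B: this pair runs against the simple trend — see the exception note.
I > Be: the two effects oppose for this pair; the across-period effect wins (1008 vs 900 kJ/mol).
Note the exception: Be has a higher first ionization energy than B, contrary to the simple trend — removing B's lone 2p electron is easier than breaking Be's filled 2s².
For reference (kJ/mol): Be 900, B 801, K 419, I 1008, Tl 589.
So from lowest to highest: K < Tl < B < Be < I.

K < Tl < B < Be < I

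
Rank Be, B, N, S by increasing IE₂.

Consider each +1 ion: Be⁺ still has 1 valence electron; B⁺ still has 2 valence electrons; N⁺ still has 4 valence electrons; S⁺ still has 5 valence electrons.
All are still removing valence electrons, so compare the +1 ions as you would atoms: IE_2 generally rises across a period (higher Z_eff) and falls down a group (larger shell), subject to the usual subshell exceptions.
Valence configurations: Be⁺ [He]2s¹, B⁺ [He]2s², N⁺ [He]2s²2p², S⁺ [Ne]3s²3p³.
The numbers (kJ/mol): Be 1757, B 2427, N 2856, S 2252.
Putting it together, IE_2: Be < S < B < N.

Be, S, B, N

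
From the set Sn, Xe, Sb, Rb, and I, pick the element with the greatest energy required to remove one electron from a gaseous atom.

IE₁ increases left→right with effective nuclear charge and decreases top→bottom as the valence shell moves farther out.
All lie in period 5, so first ionization energy increases left to right.
The greatest energy required to remove one electron from a gaseous atom among these belongs to Xe.

Xe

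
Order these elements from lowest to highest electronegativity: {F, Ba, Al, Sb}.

Ba, Al, Sb, F

F is in period 2, group 17; Al is in period 3, group 13; Sb is in period 5, group 15; Ba is in period 6, group 2.
Electronegativity increases across a period and decreases down a group, tracking effective nuclear charge and atomic size.
Here both period and group differ, so the two effects have to be weighed against each other.
Al > Ba: both effects reinforce here, so Al is clearly the higher of the two.
Sb > Al: period and group pull opposite ways; the across-period shift dominates (2.05 vs 1.61).
F > Sb: both effects reinforce here, so F is clearly the higher of the two.
Approximate values (Pauling): F 3.98, Al 1.61, Sb 2.05, Ba 0.89.
So from lowest to highest: Ba < Al < Sb < F.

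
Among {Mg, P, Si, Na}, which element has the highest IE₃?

The third ionization energy removes an electron from the +2 ion. For each element: Mg²⁺ is the bare [Ne] core; P²⁺ still has 3 valence electrons; Si²⁺ still has 2 valence electrons; Na²⁺ is already 1 electron into the core.
Breaking into a closed-shell core is much more expensive than removing a leftover valence electron — Na and Mg have the largest IE_3 here.
Valence configurations: P²⁺ [Ne]3s²3p¹, Si²⁺ [Ne]3s².
P²⁺ loses a lone 3p electron whereas Si²⁺ must break into a filled 3s² pair, so IE_3(Si) > IE_3(P) even though P has the higher nuclear charge.
The numbers (kJ/mol): Mg 7733, P 2914, Si 3232, Na 6910.
Putting it together, IE_3: P < Si < Na < Mg.

Mg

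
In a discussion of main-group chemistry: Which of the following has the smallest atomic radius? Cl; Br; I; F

F is in period 2, group 17; Cl is in period 3, group 17; Br is in period 4, group 17; I is in period 5, group 17.
Across a period the added protons contract the valence shell; down a group each new principal shell makes the atom larger.
All are in group 17, so atomic radius increases down the group.
The smallest atomic radius among these belongs to F.

F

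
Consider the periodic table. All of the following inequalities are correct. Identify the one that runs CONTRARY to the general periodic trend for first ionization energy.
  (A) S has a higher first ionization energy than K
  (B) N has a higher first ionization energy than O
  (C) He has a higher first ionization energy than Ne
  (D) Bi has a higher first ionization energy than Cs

(B)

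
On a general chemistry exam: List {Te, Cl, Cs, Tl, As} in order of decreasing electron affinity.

Cl > Te > As > Cs > Tl

Cl is in period 3, group 17; As is in period 4, group 15; Te is in period 5, group 16; Cs is in period 6, group 1; Tl is in period 6, group 13.
EA tends to increase across a period and decrease down a group, though the pattern is less regular than for IE or radius.
Neither a single period nor a single group — weigh both effects.
Cs > Tl: this pair runs against the simple trend — see the exception note.
As > Cs: both effects reinforce here, so As is clearly the higher of the two.
Te > As: period and group pull opposite ways; the across-period shift dominates (190 vs 78 kJ/mol).
Cl > Te: both effects reinforce here, so Cl is clearly the higher of the two.
Note the exception: Cs has a higher electron affinity than Tl, contrary to the simple trend — Tl's ns²np¹ configuration gives only a small electron affinity — the sparsely filled np subshell binds an added electron weakly.
Approximate values (kJ/mol): Cl 349, As 78, Te 190, Cs 46, Tl 19.
So from highest to lowest: Cl > Te > As > Cs > Tl.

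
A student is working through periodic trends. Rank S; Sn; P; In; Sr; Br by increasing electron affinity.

Sr, In, P, Sn, S, Br

Adding an electron releases more energy for atoms nearer the top right (short of the noble gases).
These span different periods and groups, so the two trends combine.
In > Sr: both are in period 5; the period trend gives In the larger value.
P > In: relative to In, both the across-period and down-group shifts push P's electron affinity up.
Sn > P: this pair runs against the simple trend — see the exception note.
S > Sn: relative to Sn, both the across-period and down-group shifts push S's electron affinity up.
Br > S: the two effects oppose for this pair; the across-period effect wins (325 vs 200 kJ/mol).
Note the exception: Sn has a higher electron affinity than P, contrary to the simple trend — adding an electron to P's half-filled np³ subshell costs electron-pairing energy.
Approximate values (kJ/mol): P 72, S 200, Br 325, Sr 5, In 29, Sn 107.
So from lowest to highest: Sr < In < P < Sn < S < Br.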